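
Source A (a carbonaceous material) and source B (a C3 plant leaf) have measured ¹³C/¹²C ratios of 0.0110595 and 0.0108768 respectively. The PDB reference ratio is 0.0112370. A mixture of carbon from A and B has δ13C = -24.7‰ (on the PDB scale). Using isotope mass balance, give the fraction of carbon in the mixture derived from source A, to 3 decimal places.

δ_A = (0.0110595/0.0112370 − 1)×1000 = (0.984204 − 1)×1000 = -15.796‰
δ_B = (0.0108768/0.0112370 − 1)×1000 = (0.967945 − 1)×1000 = -32.055‰
f_A = (δ_mix − δ_B)/(δ_A − δ_B) = (-24.7 − (-32.055))/(-15.796 − (-32.055))
f_A = 7.355 / 16.259 = 0.4524

0.452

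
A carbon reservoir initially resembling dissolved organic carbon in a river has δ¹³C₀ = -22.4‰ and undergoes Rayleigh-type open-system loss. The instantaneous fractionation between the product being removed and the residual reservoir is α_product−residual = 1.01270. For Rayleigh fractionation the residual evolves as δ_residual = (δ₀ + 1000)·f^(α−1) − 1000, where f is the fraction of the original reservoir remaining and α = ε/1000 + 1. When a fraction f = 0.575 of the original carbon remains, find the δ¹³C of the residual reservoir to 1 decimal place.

-29.2‰

Rayleigh residual: δ_res = (δ₀ + 1000)·f^(α−1) − 1000
α − 1 = 0.01270
f^(α−1) = 0.575^(0.01270) = 0.992997
δ_res = (-22.4 + 1000) × 0.992997 − 1000 = 970.754 − 1000 = -29.25‰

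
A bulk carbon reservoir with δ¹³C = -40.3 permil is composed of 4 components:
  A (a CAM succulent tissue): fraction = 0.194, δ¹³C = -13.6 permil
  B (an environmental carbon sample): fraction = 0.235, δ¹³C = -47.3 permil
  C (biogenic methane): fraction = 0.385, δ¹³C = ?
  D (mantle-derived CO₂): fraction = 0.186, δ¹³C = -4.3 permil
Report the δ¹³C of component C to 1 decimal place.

Isotope mass balance: δ_bulk = Σ fᵢ·δᵢ.
-40.3 = 0.194×(-13.6) + 0.235×(-47.3) + 0.385×δ_C + 0.186×(-4.3)
0.385·δ_C = -40.3 − (-14.554) = -25.746
δ_C = -25.746 / 0.385 = -66.87 permil

-66.9 permil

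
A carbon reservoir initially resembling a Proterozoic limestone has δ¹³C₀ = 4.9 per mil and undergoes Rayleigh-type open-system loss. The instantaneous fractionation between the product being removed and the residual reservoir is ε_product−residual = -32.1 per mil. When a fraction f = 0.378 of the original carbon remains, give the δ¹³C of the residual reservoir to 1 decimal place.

36.8 per mil

Rayleigh residual: δ_res = (δ₀ + 1000)·f^(α−1) − 1000
α = ε/1000 + 1 = 0.96790, so α − 1 = -0.03210
f^(α−1) = 0.378^(-0.03210) = 1.031722
δ_res = (4.9 + 1000) × 1.031722 − 1000 = 1036.777 − 1000 = 36.78 per mil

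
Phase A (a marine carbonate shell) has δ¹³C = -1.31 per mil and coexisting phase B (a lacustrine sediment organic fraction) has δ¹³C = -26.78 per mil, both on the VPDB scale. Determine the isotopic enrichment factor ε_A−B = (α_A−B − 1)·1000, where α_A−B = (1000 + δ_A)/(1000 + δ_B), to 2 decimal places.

α_A−B = (1000 + -1.31) / (1000 + -26.78) = 998.69 / 973.22 = 1.026171
ε_A−B = (1.026171 − 1) × 1000 = 26.171 per mil
(The approximation ε ≈ δ_A − δ_B would give 25.47 per mil.)

26.17 per mil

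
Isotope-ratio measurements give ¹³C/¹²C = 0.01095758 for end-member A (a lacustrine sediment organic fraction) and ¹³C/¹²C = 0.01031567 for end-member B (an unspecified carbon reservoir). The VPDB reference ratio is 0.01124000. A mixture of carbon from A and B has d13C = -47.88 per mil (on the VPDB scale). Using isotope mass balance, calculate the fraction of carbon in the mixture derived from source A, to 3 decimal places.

0.602

δ_A = (0.01095758/0.01124000 − 1)×1000 = (0.974874 − 1)×1000 = -25.126 per mil
δ_B = (0.01031567/0.01124000 − 1)×1000 = (0.917764 − 1)×1000 = -82.236 per mil
f_A = (δ_mix − δ_B)/(δ_A − δ_B) = (-47.88 − (-82.236))/(-25.126 − (-82.236))
f_A = 34.356 / 57.109 = 0.6016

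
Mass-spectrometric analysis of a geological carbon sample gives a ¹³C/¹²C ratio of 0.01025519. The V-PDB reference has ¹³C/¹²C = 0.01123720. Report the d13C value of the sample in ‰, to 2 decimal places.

-87.39‰

d13C = (R_sample / R_standard − 1) × 1000
R_sample / R_standard = 0.01025519 / 0.01123720 = 0.912611
d13C = (0.912611 − 1) × 1000 = -87.389‰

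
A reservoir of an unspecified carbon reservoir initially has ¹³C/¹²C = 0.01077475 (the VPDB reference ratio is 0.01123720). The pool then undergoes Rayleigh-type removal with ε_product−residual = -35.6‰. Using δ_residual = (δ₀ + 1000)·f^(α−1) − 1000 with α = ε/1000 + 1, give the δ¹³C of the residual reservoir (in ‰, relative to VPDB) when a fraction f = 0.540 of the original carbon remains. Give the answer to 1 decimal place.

-19.9‰

δ₀ = (0.01077475/0.01123720 − 1)×1000 = (0.958847 − 1)×1000 = -41.153‰
α − 1 = ε/1000 = -0.0356
f^(α−1) = 0.540^(-0.0356) = 1.022179
δ_res = (-41.153 + 1000) × 1.022179 − 1000 = 980.112 − 1000 = -19.89‰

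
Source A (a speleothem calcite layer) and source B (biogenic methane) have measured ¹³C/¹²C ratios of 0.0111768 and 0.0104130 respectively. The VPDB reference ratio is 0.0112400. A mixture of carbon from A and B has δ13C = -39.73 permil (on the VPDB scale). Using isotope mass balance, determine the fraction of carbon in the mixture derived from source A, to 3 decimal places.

0.498

δ_A = (0.0111768/0.0112400 − 1)×1000 = (0.994377 − 1)×1000 = -5.623 permil
δ_B = (0.0104130/0.0112400 − 1)×1000 = (0.926423 − 1)×1000 = -73.577 permil
f_A = (δ_mix − δ_B)/(δ_A − δ_B) = (-39.73 − (-73.577))/(-5.623 − (-73.577))
f_A = 33.847 / 67.954 = 0.4981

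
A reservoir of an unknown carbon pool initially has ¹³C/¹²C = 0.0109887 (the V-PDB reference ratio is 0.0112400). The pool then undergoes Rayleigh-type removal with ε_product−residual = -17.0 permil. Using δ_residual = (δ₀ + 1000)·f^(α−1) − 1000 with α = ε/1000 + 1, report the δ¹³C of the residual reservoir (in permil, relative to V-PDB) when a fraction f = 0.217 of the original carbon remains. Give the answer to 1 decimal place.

3.4 permil

δ₀ = (0.0109887/0.0112400 − 1)×1000 = (0.977642 − 1)×1000 = -22.358 permil
α − 1 = ε/1000 = -0.0170
f^(α−1) = 0.217^(-0.0170) = 1.026314
δ_res = (-22.358 + 1000) × 1.026314 − 1000 = 1003.368 − 1000 = 3.37 permil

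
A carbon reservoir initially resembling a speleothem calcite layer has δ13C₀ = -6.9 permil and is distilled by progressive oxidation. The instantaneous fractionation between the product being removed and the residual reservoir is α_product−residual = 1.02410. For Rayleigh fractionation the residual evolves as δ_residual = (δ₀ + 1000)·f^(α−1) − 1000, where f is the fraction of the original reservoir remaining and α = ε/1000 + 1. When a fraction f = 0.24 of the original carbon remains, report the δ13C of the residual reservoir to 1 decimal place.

Rayleigh residual: δ_res = (δ₀ + 1000)·f^(α−1) − 1000
α − 1 = 0.02410
f^(α−1) = 0.24^(0.02410) = 0.966191
δ_res = (-6.9 + 1000) × 0.966191 − 1000 = 959.525 − 1000 = -40.48 permil

-40.5 permil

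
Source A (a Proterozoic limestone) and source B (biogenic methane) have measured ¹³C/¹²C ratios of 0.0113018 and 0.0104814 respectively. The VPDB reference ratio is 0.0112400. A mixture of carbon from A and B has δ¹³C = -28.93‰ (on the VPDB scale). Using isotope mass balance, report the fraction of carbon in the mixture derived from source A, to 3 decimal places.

δ_A = (0.0113018/0.0112400 − 1)×1000 = (1.005498 − 1)×1000 = 5.498‰
δ_B = (0.0104814/0.0112400 − 1)×1000 = (0.932509 − 1)×1000 = -67.491‰
f_A = (δ_mix − δ_B)/(δ_A − δ_B) = (-28.93 − (-67.491))/(5.498 − (-67.491))
f_A = 38.561 / 72.989 = 0.5283

0.528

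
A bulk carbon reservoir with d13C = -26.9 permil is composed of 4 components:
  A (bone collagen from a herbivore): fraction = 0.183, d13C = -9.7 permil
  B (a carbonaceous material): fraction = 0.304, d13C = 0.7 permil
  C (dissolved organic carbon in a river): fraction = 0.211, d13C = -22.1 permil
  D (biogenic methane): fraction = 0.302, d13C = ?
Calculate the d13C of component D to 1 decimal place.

-68.5 permil

Isotope mass balance: δ_bulk = Σ fᵢ·δᵢ.
-26.9 = 0.183×(-9.7) + 0.304×(0.7) + 0.211×(-22.1) + 0.302×δ_D
0.302·δ_D = -26.9 − (-6.225) = -20.675
δ_D = -20.675 / 0.302 = -68.46 permil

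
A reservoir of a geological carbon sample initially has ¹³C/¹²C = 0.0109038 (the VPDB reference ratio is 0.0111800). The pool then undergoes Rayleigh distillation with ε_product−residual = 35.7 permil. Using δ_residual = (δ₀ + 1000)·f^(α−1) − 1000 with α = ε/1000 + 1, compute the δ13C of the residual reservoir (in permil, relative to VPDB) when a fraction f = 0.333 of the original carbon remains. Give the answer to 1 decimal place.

-62.2 permil

δ₀ = (0.0109038/0.0111800 − 1)×1000 = (0.975295 − 1)×1000 = -24.705 permil
α − 1 = ε/1000 = 0.0357
f^(α−1) = 0.333^(0.0357) = 0.961504
δ_res = (-24.705 + 1000) × 0.961504 − 1000 = 937.751 − 1000 = -62.25 permil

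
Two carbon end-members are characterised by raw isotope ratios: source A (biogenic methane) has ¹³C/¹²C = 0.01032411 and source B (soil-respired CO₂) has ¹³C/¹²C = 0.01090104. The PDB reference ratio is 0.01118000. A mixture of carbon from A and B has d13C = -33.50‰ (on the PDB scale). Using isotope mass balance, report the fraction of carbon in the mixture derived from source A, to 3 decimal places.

δ_A = (0.01032411/0.01118000 − 1)×1000 = (0.923445 − 1)×1000 = -76.555‰
δ_B = (0.01090104/0.01118000 − 1)×1000 = (0.975048 − 1)×1000 = -24.952‰
f_A = (δ_mix − δ_B)/(δ_A − δ_B) = (-33.50 − (-24.952))/(-76.555 − (-24.952))
f_A = -8.548 / -51.604 = 0.1657

0.166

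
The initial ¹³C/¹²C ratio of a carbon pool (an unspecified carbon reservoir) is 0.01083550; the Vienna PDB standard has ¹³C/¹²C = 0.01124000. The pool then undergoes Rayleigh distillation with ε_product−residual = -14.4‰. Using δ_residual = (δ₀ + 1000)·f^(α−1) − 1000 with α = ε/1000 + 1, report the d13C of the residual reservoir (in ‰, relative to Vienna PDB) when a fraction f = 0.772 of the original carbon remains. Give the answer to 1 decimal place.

-32.4‰

δ₀ = (0.01083550/0.01124000 − 1)×1000 = (0.964012 − 1)×1000 = -35.988‰
α − 1 = ε/1000 = -0.0144
f^(α−1) = 0.772^(-0.0144) = 1.003733
δ_res = (-35.988 + 1000) × 1.003733 − 1000 = 967.611 − 1000 = -32.39‰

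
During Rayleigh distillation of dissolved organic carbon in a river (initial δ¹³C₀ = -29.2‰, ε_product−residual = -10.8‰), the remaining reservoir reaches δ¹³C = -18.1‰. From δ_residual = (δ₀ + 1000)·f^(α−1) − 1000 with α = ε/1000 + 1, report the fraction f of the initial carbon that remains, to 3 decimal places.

0.349

α − 1 = ε/1000 = -0.0108
(δ_res + 1000)/(δ₀ + 1000) = (-18.1 + 1000)/(-29.2 + 1000) = 981.9/970.8 = 1.011434
f = 1.011434^(1/-0.0108) = exp(ln(1.011434)/-0.0108) = exp(0.01137/-0.0108)
f = exp(-1.0527) = 0.3490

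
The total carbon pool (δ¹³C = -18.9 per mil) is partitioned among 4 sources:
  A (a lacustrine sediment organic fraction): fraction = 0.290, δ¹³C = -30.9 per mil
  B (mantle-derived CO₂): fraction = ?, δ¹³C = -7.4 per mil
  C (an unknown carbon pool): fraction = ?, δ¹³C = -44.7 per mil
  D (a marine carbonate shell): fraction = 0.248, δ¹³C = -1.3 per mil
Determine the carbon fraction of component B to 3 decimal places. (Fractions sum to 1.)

0.296

Let f_B and f_C be the unknown fractions; fractions sum to 1 so f_B + f_C = 0.462.
Mass balance: Σ fᵢ·δᵢ = δ_bulk ⇒ f_B·(-7.4) + f_C·(-44.7) = -18.9 − (-9.283) = -9.617
Substitute f_C = 0.462 − f_B:
f_B·(-7.4 − -44.7) = -9.617 − 0.462×(-44.7) = 11.035
f_B = 11.035 / 37.3 = 0.2958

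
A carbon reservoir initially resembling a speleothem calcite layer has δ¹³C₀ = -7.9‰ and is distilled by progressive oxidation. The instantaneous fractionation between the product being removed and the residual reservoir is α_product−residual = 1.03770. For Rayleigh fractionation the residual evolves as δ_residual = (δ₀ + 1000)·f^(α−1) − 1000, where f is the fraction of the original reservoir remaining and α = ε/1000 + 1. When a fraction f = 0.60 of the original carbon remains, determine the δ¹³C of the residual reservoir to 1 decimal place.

Rayleigh residual: δ_res = (δ₀ + 1000)·f^(α−1) − 1000
α − 1 = 0.03770
f^(α−1) = 0.60^(0.03770) = 0.980926
δ_res = (-7.9 + 1000) × 0.980926 − 1000 = 973.177 − 1000 = -26.82‰

-26.8‰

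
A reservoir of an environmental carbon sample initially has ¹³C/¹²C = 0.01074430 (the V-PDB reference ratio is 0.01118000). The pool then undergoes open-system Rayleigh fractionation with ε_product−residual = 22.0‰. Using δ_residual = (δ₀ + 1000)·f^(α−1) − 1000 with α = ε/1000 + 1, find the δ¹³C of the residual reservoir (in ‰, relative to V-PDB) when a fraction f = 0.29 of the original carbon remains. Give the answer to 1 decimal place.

δ₀ = (0.01074430/0.01118000 − 1)×1000 = (0.961029 − 1)×1000 = -38.971‰
α − 1 = ε/1000 = 0.0220
f^(α−1) = 0.29^(0.0220) = 0.973134
δ_res = (-38.971 + 1000) × 0.973134 − 1000 = 935.210 − 1000 = -64.79‰

-64.8‰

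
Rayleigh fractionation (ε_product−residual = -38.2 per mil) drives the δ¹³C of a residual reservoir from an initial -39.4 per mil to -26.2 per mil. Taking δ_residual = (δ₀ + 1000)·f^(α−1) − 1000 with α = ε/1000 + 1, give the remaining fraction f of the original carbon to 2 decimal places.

0.70

α − 1 = ε/1000 = -0.0382
(δ_res + 1000)/(δ₀ + 1000) = (-26.2 + 1000)/(-39.4 + 1000) = 973.8/960.6 = 1.013741
f = 1.013741^(1/-0.0382) = exp(ln(1.013741)/-0.0382) = exp(0.01365/-0.0382)
f = exp(-0.3573) = 0.6996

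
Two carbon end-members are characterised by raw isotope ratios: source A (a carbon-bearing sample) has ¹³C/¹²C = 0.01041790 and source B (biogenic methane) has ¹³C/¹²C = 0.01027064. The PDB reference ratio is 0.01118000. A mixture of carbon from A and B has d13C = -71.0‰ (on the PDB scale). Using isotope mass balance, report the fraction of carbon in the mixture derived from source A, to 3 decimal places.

0.785

δ_A = (0.01041790/0.01118000 − 1)×1000 = (0.931834 − 1)×1000 = -68.166‰
δ_B = (0.01027064/0.01118000 − 1)×1000 = (0.918662 − 1)×1000 = -81.338‰
f_A = (δ_mix − δ_B)/(δ_A − δ_B) = (-71.0 − (-81.338))/(-68.166 − (-81.338))
f_A = 10.338 / 13.172 = 0.7849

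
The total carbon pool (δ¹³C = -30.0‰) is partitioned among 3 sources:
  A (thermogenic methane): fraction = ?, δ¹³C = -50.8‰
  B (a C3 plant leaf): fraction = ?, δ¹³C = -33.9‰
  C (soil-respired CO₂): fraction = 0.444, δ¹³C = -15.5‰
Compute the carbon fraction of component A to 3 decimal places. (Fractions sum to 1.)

Let f_A and f_B be the unknown fractions; fractions sum to 1 so f_A + f_B = 0.556.
Mass balance: Σ fᵢ·δᵢ = δ_bulk ⇒ f_A·(-50.8) + f_B·(-33.9) = -30.0 − (-6.882) = -23.118
Substitute f_B = 0.556 − f_A:
f_A·(-50.8 − -33.9) = -23.118 − 0.556×(-33.9) = -4.270
f_A = -4.270 / -16.9 = 0.2526

0.253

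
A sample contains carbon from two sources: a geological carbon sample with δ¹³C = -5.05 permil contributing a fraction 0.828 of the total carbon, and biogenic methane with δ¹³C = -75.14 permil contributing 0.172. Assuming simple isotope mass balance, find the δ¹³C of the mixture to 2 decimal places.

-17.11 permil

δ_mix = f_A·δ_A + f_B·δ_B
δ_mix = 0.828 × (-5.05) + 0.172 × (-75.14)
δ_mix = -4.181 + -12.924 = -17.105 permil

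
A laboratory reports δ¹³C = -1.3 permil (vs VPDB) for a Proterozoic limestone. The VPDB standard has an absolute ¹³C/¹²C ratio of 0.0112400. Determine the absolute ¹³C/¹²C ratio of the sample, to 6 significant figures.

0.0112254

R_sample = R_standard × (δ¹³C/1000 + 1)
R_sample = 0.0112400 × (-1.3/1000 + 1) = 0.0112400 × 0.998700
R_sample = 0.0112254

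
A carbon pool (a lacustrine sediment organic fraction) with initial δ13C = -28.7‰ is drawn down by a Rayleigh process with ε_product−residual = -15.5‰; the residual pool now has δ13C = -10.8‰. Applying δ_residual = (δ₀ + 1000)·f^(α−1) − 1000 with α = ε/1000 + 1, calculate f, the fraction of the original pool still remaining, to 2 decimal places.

0.31

α − 1 = ε/1000 = -0.0155
(δ_res + 1000)/(δ₀ + 1000) = (-10.8 + 1000)/(-28.7 + 1000) = 989.2/971.3 = 1.018429
f = 1.018429^(1/-0.0155) = exp(ln(1.018429)/-0.0155) = exp(0.01826/-0.0155)
f = exp(-1.1781) = 0.3079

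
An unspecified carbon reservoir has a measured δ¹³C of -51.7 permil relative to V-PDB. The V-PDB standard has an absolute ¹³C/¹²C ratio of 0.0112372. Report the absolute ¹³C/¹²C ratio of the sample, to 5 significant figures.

0.010656

R_sample = R_standard × (δ¹³C/1000 + 1)
R_sample = 0.0112372 × (-51.7/1000 + 1) = 0.0112372 × 0.948300
R_sample = 0.0106562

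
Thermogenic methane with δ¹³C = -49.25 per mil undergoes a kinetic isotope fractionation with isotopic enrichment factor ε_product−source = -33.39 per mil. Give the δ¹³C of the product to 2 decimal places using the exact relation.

Exactly, δ_product = (δ_source + 1000)·(ε/1000 + 1) − 1000.
δ_product = (-49.25 + 1000) × (-33.39/1000 + 1) − 1000
δ_product = -80.996 per mil

-81.00 per mil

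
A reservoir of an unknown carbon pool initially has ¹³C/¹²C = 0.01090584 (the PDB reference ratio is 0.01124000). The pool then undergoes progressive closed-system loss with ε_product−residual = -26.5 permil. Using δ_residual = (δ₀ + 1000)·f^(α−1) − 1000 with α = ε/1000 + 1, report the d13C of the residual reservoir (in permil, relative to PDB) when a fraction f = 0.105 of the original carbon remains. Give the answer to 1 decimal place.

30.0 permil

δ₀ = (0.01090584/0.01124000 − 1)×1000 = (0.970270 − 1)×1000 = -29.730 permil
α − 1 = ε/1000 = -0.0265
f^(α−1) = 0.105^(-0.0265) = 1.061545
δ_res = (-29.730 + 1000) × 1.061545 − 1000 = 1029.986 − 1000 = 29.99 permil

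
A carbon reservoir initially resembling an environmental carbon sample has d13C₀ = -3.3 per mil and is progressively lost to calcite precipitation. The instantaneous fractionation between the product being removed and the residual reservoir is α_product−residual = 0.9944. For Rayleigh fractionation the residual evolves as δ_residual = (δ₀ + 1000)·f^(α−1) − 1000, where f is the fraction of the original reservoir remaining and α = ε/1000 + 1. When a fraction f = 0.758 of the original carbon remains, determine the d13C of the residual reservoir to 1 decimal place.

-1.8 per mil

Rayleigh residual: δ_res = (δ₀ + 1000)·f^(α−1) − 1000
α − 1 = -0.00560
f^(α−1) = 0.758^(-0.00560) = 1.001553
δ_res = (-3.3 + 1000) × 1.001553 − 1000 = 998.248 − 1000 = -1.75 per mil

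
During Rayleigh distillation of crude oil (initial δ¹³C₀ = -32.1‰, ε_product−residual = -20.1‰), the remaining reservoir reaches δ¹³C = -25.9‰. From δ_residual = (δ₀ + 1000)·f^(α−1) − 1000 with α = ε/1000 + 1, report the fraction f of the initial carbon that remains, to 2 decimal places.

0.73

α − 1 = ε/1000 = -0.0201
(δ_res + 1000)/(δ₀ + 1000) = (-25.9 + 1000)/(-32.1 + 1000) = 974.1/967.9 = 1.006406
f = 1.006406^(1/-0.0201) = exp(ln(1.006406)/-0.0201) = exp(0.00639/-0.0201)
f = exp(-0.3177) = 0.7278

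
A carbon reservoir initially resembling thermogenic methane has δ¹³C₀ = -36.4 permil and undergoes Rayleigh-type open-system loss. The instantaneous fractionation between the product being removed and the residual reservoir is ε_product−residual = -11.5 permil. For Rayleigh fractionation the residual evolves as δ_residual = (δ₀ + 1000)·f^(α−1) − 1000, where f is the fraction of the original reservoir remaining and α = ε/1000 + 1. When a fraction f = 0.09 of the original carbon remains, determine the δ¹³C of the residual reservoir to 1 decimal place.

Rayleigh residual: δ_res = (δ₀ + 1000)·f^(α−1) − 1000
α = ε/1000 + 1 = 0.98850, so α − 1 = -0.01150
f^(α−1) = 0.09^(-0.01150) = 1.028078
δ_res = (-36.4 + 1000) × 1.028078 − 1000 = 990.656 − 1000 = -9.34 permil

-9.3 permil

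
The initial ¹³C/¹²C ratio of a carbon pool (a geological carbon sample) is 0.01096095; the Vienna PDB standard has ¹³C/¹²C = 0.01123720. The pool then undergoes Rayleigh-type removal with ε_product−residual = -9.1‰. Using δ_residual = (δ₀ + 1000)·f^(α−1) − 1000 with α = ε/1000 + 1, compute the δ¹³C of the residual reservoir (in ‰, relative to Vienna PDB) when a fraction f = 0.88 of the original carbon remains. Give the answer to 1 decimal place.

δ₀ = (0.01096095/0.01123720 − 1)×1000 = (0.975416 − 1)×1000 = -24.584‰
α − 1 = ε/1000 = -0.0091
f^(α−1) = 0.88^(-0.0091) = 1.001164
δ_res = (-24.584 + 1000) × 1.001164 − 1000 = 976.552 − 1000 = -23.45‰

-23.4‰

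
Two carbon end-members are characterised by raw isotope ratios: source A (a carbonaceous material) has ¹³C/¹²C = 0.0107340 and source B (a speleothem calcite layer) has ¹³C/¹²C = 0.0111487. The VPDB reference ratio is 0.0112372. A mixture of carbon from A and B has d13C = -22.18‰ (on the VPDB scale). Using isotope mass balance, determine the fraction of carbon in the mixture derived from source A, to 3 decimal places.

δ_A = (0.0107340/0.0112372 − 1)×1000 = (0.955220 − 1)×1000 = -44.780‰
δ_B = (0.0111487/0.0112372 − 1)×1000 = (0.992124 − 1)×1000 = -7.876‰
f_A = (δ_mix − δ_B)/(δ_A − δ_B) = (-22.18 − (-7.876))/(-44.780 − (-7.876))
f_A = -14.304 / -36.904 = 0.3876

0.388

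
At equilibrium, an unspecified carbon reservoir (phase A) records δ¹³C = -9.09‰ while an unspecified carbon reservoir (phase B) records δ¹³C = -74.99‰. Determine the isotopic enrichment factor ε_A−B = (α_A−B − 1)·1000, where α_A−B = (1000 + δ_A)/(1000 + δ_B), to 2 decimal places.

α_A−B = (1000 + -9.09) / (1000 + -74.99) = 990.91 / 925.01 = 1.071242
ε_A−B = (1.071242 − 1) × 1000 = 71.242‰
(The approximation ε ≈ δ_A − δ_B would give 65.90‰.)

71.24‰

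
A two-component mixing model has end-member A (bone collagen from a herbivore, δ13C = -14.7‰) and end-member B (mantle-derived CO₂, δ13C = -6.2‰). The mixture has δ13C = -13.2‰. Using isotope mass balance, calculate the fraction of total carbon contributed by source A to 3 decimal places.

δ_mix = f_A·δ_A + (1 − f_A)·δ_B  ⇒  f_A = (δ_mix − δ_B)/(δ_A − δ_B)
f_A = (-13.2 − (-6.2)) / (-14.7 − (-6.2))
f_A = -7.0 / -8.5 = 0.8235

0.824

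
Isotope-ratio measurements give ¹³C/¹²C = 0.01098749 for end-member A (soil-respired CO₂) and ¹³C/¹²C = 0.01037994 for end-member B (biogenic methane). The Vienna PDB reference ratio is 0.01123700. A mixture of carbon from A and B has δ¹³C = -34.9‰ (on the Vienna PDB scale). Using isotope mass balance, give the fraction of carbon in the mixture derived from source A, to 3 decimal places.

0.765

δ_A = (0.01098749/0.01123700 − 1)×1000 = (0.977796 − 1)×1000 = -22.204‰
δ_B = (0.01037994/0.01123700 − 1)×1000 = (0.923729 − 1)×1000 = -76.271‰
f_A = (δ_mix − δ_B)/(δ_A − δ_B) = (-34.9 − (-76.271))/(-22.204 − (-76.271))
f_A = 41.371 / 54.067 = 0.7652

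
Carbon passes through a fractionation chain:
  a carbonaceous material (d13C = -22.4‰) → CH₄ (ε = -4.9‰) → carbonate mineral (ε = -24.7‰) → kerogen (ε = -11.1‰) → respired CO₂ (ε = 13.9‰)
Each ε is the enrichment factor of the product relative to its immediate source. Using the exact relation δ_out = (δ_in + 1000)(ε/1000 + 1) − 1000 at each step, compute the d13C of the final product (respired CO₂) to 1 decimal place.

-48.7‰

step 1: δ = (-22.40 + 1000)·(-4.9/1000 + 1) − 1000 = -27.19‰
step 2: δ = (-27.19 + 1000)·(-24.7/1000 + 1) − 1000 = -51.22‰
step 3: δ = (-51.22 + 1000)·(-11.1/1000 + 1) − 1000 = -61.75‰
step 4: δ = (-61.75 + 1000)·(13.9/1000 + 1) − 1000 = -48.71‰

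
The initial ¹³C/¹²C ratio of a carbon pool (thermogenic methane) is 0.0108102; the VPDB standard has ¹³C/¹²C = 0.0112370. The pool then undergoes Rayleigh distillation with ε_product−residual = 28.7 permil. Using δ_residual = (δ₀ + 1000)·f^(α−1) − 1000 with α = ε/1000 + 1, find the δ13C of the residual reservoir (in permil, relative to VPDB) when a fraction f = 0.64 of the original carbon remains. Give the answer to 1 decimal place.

δ₀ = (0.0108102/0.0112370 − 1)×1000 = (0.962018 − 1)×1000 = -37.982 permil
α − 1 = ε/1000 = 0.0287
f^(α−1) = 0.64^(0.0287) = 0.987273
δ_res = (-37.982 + 1000) × 0.987273 − 1000 = 949.775 − 1000 = -50.23 permil

-50.2 permil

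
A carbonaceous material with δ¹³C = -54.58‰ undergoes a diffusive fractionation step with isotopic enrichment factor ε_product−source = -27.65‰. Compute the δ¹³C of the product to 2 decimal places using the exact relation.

-80.72‰

To first order, δ_product ≈ δ_source + ε = -82.23‰.
Exactly, δ_product = (δ_source + 1000)·(ε/1000 + 1) − 1000.
δ_product = (-54.58 + 1000) × (-27.65/1000 + 1) − 1000
δ_product = -80.721‰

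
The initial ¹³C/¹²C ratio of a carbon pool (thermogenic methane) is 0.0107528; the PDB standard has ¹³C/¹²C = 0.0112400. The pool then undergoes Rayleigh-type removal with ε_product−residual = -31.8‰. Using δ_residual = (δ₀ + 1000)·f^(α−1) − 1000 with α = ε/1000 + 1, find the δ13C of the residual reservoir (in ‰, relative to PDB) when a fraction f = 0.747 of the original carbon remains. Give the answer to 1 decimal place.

-34.4‰

δ₀ = (0.0107528/0.0112400 − 1)×1000 = (0.956655 − 1)×1000 = -43.345‰
α − 1 = ε/1000 = -0.0318
f^(α−1) = 0.747^(-0.0318) = 1.009319
δ_res = (-43.345 + 1000) × 1.009319 − 1000 = 965.570 − 1000 = -34.43‰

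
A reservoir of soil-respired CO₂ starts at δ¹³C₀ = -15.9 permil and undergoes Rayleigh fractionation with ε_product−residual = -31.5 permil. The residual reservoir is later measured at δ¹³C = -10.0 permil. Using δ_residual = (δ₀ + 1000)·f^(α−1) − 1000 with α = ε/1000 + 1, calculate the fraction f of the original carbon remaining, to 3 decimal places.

0.827

α − 1 = ε/1000 = -0.0315
(δ_res + 1000)/(δ₀ + 1000) = (-10.0 + 1000)/(-15.9 + 1000) = 990.0/984.1 = 1.005995
f = 1.005995^(1/-0.0315) = exp(ln(1.005995)/-0.0315) = exp(0.00598/-0.0315)
f = exp(-0.1898) = 0.8272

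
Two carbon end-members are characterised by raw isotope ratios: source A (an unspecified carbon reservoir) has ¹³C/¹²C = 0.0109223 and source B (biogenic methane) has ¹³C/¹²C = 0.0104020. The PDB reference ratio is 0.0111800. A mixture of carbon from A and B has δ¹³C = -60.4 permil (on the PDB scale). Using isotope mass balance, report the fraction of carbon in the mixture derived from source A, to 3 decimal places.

0.197

δ_A = (0.0109223/0.0111800 − 1)×1000 = (0.976950 − 1)×1000 = -23.050 permil
δ_B = (0.0104020/0.0111800 − 1)×1000 = (0.930411 − 1)×1000 = -69.589 permil
f_A = (δ_mix − δ_B)/(δ_A − δ_B) = (-60.4 − (-69.589))/(-23.050 − (-69.589))
f_A = 9.189 / 46.538 = 0.1974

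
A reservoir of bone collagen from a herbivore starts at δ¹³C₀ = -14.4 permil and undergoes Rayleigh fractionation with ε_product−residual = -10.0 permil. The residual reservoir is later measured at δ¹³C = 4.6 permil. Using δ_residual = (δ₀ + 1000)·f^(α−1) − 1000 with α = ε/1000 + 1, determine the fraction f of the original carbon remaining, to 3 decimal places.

0.148

α − 1 = ε/1000 = -0.0100
(δ_res + 1000)/(δ₀ + 1000) = (4.6 + 1000)/(-14.4 + 1000) = 1004.6/985.6 = 1.019278
f = 1.019278^(1/-0.0100) = exp(ln(1.019278)/-0.0100) = exp(0.01909/-0.0100)
f = exp(-1.9094) = 0.1482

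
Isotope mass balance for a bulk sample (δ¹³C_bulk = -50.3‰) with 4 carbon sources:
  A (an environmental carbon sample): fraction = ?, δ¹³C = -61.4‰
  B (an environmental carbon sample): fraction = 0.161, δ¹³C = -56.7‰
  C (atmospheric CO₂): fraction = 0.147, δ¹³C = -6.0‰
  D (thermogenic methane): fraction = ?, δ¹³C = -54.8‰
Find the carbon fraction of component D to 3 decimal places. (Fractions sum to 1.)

Let f_D and f_A be the unknown fractions; fractions sum to 1 so f_D + f_A = 0.692.
Mass balance: Σ fᵢ·δᵢ = δ_bulk ⇒ f_D·(-54.8) + f_A·(-61.4) = -50.3 − (-10.011) = -40.289
Substitute f_A = 0.692 − f_D:
f_D·(-54.8 − -61.4) = -40.289 − 0.692×(-61.4) = 2.200
f_D = 2.200 / 6.6 = 0.3333

0.333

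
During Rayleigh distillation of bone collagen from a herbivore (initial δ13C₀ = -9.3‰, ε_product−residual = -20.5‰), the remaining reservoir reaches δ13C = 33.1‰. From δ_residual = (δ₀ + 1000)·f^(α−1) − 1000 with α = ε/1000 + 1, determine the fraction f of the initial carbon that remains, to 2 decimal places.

0.13

α − 1 = ε/1000 = -0.0205
(δ_res + 1000)/(δ₀ + 1000) = (33.1 + 1000)/(-9.3 + 1000) = 1033.1/990.7 = 1.042798
f = 1.042798^(1/-0.0205) = exp(ln(1.042798)/-0.0205) = exp(0.04191/-0.0205)
f = exp(-2.0443) = 0.1295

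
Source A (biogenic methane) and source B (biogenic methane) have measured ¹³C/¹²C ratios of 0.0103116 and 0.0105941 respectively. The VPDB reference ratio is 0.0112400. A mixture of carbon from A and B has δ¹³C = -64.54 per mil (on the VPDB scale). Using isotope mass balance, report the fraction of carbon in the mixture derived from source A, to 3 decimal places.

0.282

δ_A = (0.0103116/0.0112400 − 1)×1000 = (0.917402 − 1)×1000 = -82.598 per mil
δ_B = (0.0105941/0.0112400 − 1)×1000 = (0.942536 − 1)×1000 = -57.464 per mil
f_A = (δ_mix − δ_B)/(δ_A − δ_B) = (-64.54 − (-57.464))/(-82.598 − (-57.464))
f_A = -7.076 / -25.133 = 0.2815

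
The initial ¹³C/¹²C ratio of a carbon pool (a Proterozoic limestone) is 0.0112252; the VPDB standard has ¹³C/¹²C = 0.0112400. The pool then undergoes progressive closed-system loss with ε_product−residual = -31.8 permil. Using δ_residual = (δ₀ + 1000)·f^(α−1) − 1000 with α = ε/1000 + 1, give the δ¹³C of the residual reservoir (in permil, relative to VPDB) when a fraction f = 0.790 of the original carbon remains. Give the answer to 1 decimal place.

6.2 permil

δ₀ = (0.0112252/0.0112400 − 1)×1000 = (0.998683 − 1)×1000 = -1.317 permil
α − 1 = ε/1000 = -0.0318
f^(α−1) = 0.790^(-0.0318) = 1.007524
δ_res = (-1.317 + 1000) × 1.007524 − 1000 = 1006.198 − 1000 = 6.20 permil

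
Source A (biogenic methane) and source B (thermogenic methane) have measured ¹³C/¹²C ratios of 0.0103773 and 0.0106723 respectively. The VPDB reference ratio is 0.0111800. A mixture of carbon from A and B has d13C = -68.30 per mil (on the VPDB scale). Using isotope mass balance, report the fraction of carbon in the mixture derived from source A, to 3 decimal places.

0.867

δ_A = (0.0103773/0.0111800 − 1)×1000 = (0.928202 − 1)×1000 = -71.798 per mil
δ_B = (0.0106723/0.0111800 − 1)×1000 = (0.954589 − 1)×1000 = -45.411 per mil
f_A = (δ_mix − δ_B)/(δ_A − δ_B) = (-68.30 − (-45.411))/(-71.798 − (-45.411))
f_A = -22.889 / -26.386 = 0.8674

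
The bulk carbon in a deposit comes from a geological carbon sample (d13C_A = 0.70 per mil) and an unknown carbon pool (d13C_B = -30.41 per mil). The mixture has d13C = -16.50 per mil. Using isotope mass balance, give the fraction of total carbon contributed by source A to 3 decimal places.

0.447

δ_mix = f_A·δ_A + (1 − f_A)·δ_B  ⇒  f_A = (δ_mix − δ_B)/(δ_A − δ_B)
f_A = (-16.50 − (-30.41)) / (0.70 − (-30.41))
f_A = 13.91 / 31.11 = 0.4471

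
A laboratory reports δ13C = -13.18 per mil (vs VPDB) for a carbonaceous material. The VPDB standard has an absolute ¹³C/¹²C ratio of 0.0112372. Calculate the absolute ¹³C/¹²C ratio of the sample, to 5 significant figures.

0.011089

R_sample = R_standard × (δ13C/1000 + 1)
R_sample = 0.0112372 × (-13.18/1000 + 1) = 0.0112372 × 0.986820
R_sample = 0.0110891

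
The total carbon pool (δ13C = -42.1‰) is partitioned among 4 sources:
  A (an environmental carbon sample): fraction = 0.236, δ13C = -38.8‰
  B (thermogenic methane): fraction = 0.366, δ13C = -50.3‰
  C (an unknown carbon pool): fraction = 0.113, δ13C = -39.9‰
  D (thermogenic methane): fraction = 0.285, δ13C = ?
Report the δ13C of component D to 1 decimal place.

-35.2‰

Isotope mass balance: δ_bulk = Σ fᵢ·δᵢ.
-42.1 = 0.236×(-38.8) + 0.366×(-50.3) + 0.113×(-39.9) + 0.285×δ_D
0.285·δ_D = -42.1 − (-32.075) = -10.025
δ_D = -10.025 / 0.285 = -35.17‰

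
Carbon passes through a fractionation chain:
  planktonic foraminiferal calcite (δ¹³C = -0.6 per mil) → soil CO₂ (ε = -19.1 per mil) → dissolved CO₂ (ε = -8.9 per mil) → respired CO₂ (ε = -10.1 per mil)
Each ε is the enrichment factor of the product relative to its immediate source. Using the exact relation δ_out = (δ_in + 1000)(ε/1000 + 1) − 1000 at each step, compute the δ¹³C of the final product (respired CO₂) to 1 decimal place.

-38.2 per mil

step 1: δ = (-0.60 + 1000)·(-19.1/1000 + 1) − 1000 = -19.69 per mil
step 2: δ = (-19.69 + 1000)·(-8.9/1000 + 1) − 1000 = -28.41 per mil
step 3: δ = (-28.41 + 1000)·(-10.1/1000 + 1) − 1000 = -38.23 per mil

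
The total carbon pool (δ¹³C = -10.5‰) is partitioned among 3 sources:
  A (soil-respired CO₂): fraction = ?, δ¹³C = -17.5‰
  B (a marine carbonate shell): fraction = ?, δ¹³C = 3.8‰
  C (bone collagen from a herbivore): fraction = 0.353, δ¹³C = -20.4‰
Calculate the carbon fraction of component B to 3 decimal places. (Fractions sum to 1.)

Let f_B and f_A be the unknown fractions; fractions sum to 1 so f_B + f_A = 0.647.
Mass balance: Σ fᵢ·δᵢ = δ_bulk ⇒ f_B·(3.8) + f_A·(-17.5) = -10.5 − (-7.201) = -3.299
Substitute f_A = 0.647 − f_B:
f_B·(3.8 − -17.5) = -3.299 − 0.647×(-17.5) = 8.024
f_B = 8.024 / 21.3 = 0.3767

0.377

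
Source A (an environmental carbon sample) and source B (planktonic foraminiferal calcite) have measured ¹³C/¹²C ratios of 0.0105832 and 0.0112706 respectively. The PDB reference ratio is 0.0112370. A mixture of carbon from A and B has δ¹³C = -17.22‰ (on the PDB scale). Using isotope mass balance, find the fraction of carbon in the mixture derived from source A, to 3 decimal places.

0.330

δ_A = (0.0105832/0.0112370 − 1)×1000 = (0.941817 − 1)×1000 = -58.183‰
δ_B = (0.0112706/0.0112370 − 1)×1000 = (1.002990 − 1)×1000 = 2.990‰
f_A = (δ_mix − δ_B)/(δ_A − δ_B) = (-17.22 − (2.990))/(-58.183 − (2.990))
f_A = -20.210 / -61.173 = 0.3304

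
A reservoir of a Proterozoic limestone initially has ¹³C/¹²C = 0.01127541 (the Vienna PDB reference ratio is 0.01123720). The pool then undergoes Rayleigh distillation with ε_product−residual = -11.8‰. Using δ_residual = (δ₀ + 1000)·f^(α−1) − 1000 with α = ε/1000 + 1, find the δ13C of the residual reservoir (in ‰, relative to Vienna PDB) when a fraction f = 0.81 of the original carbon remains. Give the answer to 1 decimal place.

5.9‰

δ₀ = (0.01127541/0.01123720 − 1)×1000 = (1.003400 − 1)×1000 = 3.400‰
α − 1 = ε/1000 = -0.0118
f^(α−1) = 0.81^(-0.0118) = 1.002490
δ_res = (3.400 + 1000) × 1.002490 − 1000 = 1005.898 − 1000 = 5.90‰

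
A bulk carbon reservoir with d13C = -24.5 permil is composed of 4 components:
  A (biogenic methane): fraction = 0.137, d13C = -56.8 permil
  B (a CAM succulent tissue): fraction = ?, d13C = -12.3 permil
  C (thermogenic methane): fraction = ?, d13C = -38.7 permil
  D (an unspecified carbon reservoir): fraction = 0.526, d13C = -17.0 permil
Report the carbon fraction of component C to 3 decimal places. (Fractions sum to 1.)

Let f_C and f_B be the unknown fractions; fractions sum to 1 so f_C + f_B = 0.337.
Mass balance: Σ fᵢ·δᵢ = δ_bulk ⇒ f_C·(-38.7) + f_B·(-12.3) = -24.5 − (-16.724) = -7.776
Substitute f_B = 0.337 − f_C:
f_C·(-38.7 − -12.3) = -7.776 − 0.337×(-12.3) = -3.631
f_C = -3.631 / -26.4 = 0.1375

0.138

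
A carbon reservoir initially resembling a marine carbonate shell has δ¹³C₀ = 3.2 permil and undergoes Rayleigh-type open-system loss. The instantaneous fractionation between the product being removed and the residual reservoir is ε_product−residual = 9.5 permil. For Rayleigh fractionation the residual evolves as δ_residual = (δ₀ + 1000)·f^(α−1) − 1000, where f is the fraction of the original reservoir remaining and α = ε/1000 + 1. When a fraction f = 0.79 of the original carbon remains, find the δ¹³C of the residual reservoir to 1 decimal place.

1.0 permil

Rayleigh residual: δ_res = (δ₀ + 1000)·f^(α−1) − 1000
α = ε/1000 + 1 = 1.00950, so α − 1 = 0.00950
f^(α−1) = 0.79^(0.00950) = 0.997763
δ_res = (3.2 + 1000) × 0.997763 − 1000 = 1000.956 − 1000 = 0.96 permil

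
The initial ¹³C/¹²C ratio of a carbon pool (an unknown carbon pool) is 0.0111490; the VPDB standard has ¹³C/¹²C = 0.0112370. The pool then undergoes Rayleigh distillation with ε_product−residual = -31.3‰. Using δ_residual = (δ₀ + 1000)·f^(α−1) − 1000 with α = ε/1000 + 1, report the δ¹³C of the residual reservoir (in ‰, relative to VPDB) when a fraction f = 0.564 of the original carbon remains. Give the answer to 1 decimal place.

δ₀ = (0.0111490/0.0112370 − 1)×1000 = (0.992169 − 1)×1000 = -7.831‰
α − 1 = ε/1000 = -0.0313
f^(α−1) = 0.564^(-0.0313) = 1.018087
δ_res = (-7.831 + 1000) × 1.018087 − 1000 = 1010.114 − 1000 = 10.11‰

10.1‰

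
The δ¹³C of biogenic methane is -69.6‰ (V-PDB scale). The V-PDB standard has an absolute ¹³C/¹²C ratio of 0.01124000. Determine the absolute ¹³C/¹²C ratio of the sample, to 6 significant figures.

R_sample = R_standard × (δ¹³C/1000 + 1)
R_sample = 0.01124000 × (-69.6/1000 + 1) = 0.01124000 × 0.930400
R_sample = 0.0104577

0.0104577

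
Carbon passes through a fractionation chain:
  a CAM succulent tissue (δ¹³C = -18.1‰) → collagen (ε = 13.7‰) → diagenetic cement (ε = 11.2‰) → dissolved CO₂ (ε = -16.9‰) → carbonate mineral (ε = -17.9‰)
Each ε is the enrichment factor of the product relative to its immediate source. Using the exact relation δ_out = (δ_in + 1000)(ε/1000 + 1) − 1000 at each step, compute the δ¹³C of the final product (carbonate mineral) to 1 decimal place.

step 1: δ = (-18.10 + 1000)·(13.7/1000 + 1) − 1000 = -4.65‰
step 2: δ = (-4.65 + 1000)·(11.2/1000 + 1) − 1000 = 6.50‰
step 3: δ = (6.50 + 1000)·(-16.9/1000 + 1) − 1000 = -10.51‰
step 4: δ = (-10.51 + 1000)·(-17.9/1000 + 1) − 1000 = -28.22‰

-28.2‰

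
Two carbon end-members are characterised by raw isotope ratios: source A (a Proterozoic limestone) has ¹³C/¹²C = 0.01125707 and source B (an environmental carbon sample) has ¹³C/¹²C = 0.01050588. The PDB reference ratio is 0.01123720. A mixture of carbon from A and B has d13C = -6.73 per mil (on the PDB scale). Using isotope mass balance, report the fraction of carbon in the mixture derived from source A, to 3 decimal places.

δ_A = (0.01125707/0.01123720 − 1)×1000 = (1.001768 − 1)×1000 = 1.768 per mil
δ_B = (0.01050588/0.01123720 − 1)×1000 = (0.934920 − 1)×1000 = -65.080 per mil
f_A = (δ_mix − δ_B)/(δ_A − δ_B) = (-6.73 − (-65.080))/(1.768 − (-65.080))
f_A = 58.350 / 66.849 = 0.8729

0.873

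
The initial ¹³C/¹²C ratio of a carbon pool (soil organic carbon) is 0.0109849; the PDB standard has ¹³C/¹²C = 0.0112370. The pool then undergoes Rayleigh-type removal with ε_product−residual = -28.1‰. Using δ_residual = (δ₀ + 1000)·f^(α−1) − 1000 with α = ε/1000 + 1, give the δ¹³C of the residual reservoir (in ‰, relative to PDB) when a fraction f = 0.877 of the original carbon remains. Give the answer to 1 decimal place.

-18.8‰

δ₀ = (0.0109849/0.0112370 − 1)×1000 = (0.977565 − 1)×1000 = -22.435‰
α − 1 = ε/1000 = -0.0281
f^(α−1) = 0.877^(-0.0281) = 1.003695
δ_res = (-22.435 + 1000) × 1.003695 − 1000 = 981.177 − 1000 = -18.82‰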